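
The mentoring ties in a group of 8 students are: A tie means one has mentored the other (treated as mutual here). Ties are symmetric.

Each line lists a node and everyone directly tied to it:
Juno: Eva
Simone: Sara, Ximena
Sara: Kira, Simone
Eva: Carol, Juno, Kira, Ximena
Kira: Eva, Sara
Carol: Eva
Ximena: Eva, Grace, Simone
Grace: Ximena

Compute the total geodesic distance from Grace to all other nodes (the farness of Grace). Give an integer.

Distances from Grace: Carol:3, Eva:2, Juno:3, Kira:3, Sara:3, Simone:2, Ximena:1.
Sum = 3 + 2 + 3 + 3 + 3 + 2 + 1 = 17.

17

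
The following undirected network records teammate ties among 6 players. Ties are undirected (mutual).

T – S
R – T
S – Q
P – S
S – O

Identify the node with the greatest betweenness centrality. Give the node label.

Unnormalized betweenness of each node: O:0, P:0, Q:0, R:0, S:9, T:4.
S has the largest value, 9, making it the main broker — the node through which the most shortest paths run.

S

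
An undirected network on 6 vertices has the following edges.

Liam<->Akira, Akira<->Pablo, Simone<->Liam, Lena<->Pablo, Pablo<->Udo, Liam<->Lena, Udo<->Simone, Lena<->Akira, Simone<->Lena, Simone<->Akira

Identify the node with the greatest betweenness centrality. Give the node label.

Unnormalized betweenness of each node: Akira:5/6, Lena:5/6, Liam:0, Pablo:1, Simone:2, Udo:1/3.
Simone has the largest value, 2, making it the main broker — the node through which the most shortest paths run.

Simone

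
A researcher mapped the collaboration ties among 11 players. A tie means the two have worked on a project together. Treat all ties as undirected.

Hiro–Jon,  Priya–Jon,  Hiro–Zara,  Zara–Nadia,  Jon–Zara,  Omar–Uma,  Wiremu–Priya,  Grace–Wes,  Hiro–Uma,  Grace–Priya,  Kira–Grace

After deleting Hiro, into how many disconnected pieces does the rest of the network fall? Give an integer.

2

Without Hiro, the remaining ties split the others into: {Grace, Jon, Kira, Nadia, Priya, Wes, Wiremu, Zara}; {Omar, Uma}.
That's 2 separate components.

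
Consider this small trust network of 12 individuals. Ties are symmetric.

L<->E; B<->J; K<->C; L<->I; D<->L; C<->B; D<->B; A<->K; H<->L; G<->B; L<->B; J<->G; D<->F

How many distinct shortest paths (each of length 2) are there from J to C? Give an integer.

1

The shortest distance is 2, and the only length-2 path is J–B–C. So there is exactly 1 shortest path.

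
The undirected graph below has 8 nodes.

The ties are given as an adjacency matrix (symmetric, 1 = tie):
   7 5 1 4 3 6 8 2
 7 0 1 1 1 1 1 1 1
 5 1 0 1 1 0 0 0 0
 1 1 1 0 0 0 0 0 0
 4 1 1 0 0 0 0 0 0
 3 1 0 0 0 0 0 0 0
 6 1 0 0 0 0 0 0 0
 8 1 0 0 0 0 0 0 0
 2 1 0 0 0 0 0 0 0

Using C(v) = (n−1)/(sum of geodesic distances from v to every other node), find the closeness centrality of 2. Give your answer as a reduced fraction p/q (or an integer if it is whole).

Distances from 2: 1:2, 3:2, 4:2, 5:2, 6:2, 7:1, 8:2. Sum = 13.
n = 8, so closeness = 7/13.

7/13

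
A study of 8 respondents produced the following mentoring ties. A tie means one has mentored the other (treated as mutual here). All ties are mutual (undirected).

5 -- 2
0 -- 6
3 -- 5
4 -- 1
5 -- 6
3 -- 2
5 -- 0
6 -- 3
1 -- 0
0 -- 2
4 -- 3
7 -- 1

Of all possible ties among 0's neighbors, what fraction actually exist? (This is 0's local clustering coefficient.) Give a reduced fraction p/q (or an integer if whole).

1/3

0's neighbors: 1, 2, 5, and 6 (k = 4).
Possible neighbor pairs: C(4,2) = 6. Edges among them: 2–5, 5–6 → e = 2.
Clustering(0) = 2/6 = 1/3.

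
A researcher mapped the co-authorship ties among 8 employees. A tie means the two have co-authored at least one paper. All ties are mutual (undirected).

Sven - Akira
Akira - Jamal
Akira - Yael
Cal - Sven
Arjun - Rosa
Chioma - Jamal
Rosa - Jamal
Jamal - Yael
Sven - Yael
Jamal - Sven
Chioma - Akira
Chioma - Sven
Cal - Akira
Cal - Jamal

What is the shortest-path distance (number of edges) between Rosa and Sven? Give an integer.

One shortest route is Rosa – Jamal – Sven, which uses 2 edges, and Rosa and Sven are not directly tied, so nothing shorter exists. So d(Rosa,Sven) = 2.

2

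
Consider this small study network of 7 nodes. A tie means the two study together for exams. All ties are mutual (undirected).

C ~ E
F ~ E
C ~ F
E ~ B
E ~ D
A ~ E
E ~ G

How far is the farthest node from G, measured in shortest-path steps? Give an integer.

2

Distances from G: A:2, B:2, C:2, D:2, E:1, F:2.
The largest is 2 (to A, B, F, C, and D), so the eccentricity of G is 2.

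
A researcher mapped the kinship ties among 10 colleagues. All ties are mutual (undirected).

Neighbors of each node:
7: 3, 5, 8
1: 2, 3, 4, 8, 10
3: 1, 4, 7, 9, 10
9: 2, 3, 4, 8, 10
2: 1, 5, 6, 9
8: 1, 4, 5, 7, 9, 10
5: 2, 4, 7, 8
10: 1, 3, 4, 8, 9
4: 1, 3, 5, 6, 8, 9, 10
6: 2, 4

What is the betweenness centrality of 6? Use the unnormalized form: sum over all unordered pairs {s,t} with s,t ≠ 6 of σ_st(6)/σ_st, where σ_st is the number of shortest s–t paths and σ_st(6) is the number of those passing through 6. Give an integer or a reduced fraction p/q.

1/4

Pairs whose geodesics pass through 6 — 4–2: 1/4.
All other pairs contribute 0.
Summing the contributions gives betweenness(6) = 1/4.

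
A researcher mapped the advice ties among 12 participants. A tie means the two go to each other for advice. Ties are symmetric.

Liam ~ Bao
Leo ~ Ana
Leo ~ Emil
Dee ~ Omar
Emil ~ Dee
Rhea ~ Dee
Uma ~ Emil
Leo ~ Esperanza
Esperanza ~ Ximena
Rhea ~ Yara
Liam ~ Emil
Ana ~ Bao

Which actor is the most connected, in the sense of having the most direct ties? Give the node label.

Emil

Degrees — Ana:2, Bao:2, Dee:3, Emil:4, Esperanza:2, Leo:3, Liam:2, Omar:1, Rhea:2, Uma:1, Ximena:1, Yara:1.
The maximum is 4, attained only by Emil.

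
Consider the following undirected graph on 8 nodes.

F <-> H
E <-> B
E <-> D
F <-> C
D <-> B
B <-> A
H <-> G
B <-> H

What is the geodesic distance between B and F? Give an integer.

One shortest route is B – H – F, which uses 2 edges, and B and F are not directly tied, so nothing shorter exists. So d(B,F) = 2.

2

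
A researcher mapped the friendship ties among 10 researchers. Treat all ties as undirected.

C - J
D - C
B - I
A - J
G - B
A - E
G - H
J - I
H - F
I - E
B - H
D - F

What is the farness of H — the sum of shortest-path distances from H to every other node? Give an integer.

20

Distances from H: A:4, B:1, C:3, D:2, E:3, F:1, G:1, I:2, J:3.
Sum = 4 + 1 + 3 + 2 + 3 + 1 + 1 + 2 + 3 = 20.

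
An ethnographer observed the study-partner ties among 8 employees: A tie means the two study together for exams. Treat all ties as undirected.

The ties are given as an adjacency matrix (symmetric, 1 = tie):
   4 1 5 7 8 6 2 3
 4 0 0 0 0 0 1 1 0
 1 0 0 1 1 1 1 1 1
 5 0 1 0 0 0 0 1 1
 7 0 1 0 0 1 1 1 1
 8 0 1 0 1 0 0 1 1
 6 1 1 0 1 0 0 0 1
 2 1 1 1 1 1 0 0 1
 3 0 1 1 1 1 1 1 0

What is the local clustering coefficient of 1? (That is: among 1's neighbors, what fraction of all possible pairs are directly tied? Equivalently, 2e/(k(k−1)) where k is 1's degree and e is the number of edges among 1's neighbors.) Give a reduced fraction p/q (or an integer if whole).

2/3

1's neighbors: 2, 3, 5, 6, 7, and 8 (k = 6).
Possible neighbor pairs: C(6,2) = 15. Edges among them: 2–3, 2–5, 2–7, 2–8, 3–5, 3–6, 3–7, 3–8, 6–7, 7–8 → e = 10.
Clustering(1) = 10/15 = 2/3.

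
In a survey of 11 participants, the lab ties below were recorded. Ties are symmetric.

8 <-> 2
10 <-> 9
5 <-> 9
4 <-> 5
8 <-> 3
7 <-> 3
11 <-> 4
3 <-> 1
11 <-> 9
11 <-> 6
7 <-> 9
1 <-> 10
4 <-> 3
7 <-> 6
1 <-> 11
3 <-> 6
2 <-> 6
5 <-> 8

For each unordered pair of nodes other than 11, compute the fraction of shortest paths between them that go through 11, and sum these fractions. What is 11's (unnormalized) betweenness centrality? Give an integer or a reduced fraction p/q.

Pairs whose geodesics pass through 11 — 5–6: 2/6; 5–1: 2/5; 6–10: 2/4; 6–9: 1/2; 6–4: 1/2; 6–1: 1/2; 10–4: 2/4; 10–2: 2/6; 9–4: 1/2; 9–1: 1/2; 9–2: 1/3; 4–1: 1/2; 4–2: 1/4; 1–2: 1/3.
All other pairs contribute 0.
Summing the contributions gives betweenness(11) = 359/60.

359/60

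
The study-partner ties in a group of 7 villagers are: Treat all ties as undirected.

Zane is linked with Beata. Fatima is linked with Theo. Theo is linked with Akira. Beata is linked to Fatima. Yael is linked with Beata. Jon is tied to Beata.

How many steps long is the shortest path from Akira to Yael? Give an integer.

4

One shortest route is Akira – Theo – Fatima – Beata – Yael, which uses 4 edges, and at distance 3 from Akira we only reach {Beata}, which does not include Yael. So d(Akira,Yael) = 4.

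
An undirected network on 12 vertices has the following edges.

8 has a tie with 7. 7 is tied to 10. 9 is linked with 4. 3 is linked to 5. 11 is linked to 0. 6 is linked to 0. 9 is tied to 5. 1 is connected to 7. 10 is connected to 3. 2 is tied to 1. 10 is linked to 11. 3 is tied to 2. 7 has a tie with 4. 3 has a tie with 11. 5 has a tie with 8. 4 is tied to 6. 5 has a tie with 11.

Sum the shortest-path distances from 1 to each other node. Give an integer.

Distances from 1: 0:4, 2:1, 3:2, 4:2, 5:3, 6:3, 7:1, 8:2, 9:3, 10:2, 11:3.
Sum = 4 + 1 + 2 + 2 + 3 + 3 + 1 + 2 + 3 + 2 + 3 = 26.

26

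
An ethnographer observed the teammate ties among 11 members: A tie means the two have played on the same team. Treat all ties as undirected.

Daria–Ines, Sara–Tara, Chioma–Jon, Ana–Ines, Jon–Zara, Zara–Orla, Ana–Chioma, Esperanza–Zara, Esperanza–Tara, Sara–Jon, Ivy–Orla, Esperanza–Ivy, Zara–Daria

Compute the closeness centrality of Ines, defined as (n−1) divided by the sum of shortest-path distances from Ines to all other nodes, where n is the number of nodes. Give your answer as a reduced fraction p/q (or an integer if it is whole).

Distances from Ines: Ana:1, Chioma:2, Daria:1, Esperanza:3, Ivy:4, Jon:3, Orla:3, Sara:4, Tara:4, Zara:2. Sum = 27.
n = 11, so closeness = 10/27.

10/27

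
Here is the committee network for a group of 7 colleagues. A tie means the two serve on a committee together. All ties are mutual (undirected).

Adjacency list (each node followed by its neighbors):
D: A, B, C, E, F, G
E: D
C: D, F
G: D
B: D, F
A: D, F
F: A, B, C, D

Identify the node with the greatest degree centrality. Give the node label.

Degrees — A:2, B:2, C:2, D:6, E:1, F:4, G:1.
The maximum is 6, attained only by D.

D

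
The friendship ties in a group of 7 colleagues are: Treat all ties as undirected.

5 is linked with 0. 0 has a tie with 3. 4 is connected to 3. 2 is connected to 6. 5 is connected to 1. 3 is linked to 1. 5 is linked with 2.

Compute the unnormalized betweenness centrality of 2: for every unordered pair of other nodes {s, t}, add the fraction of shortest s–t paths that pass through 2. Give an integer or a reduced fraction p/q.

Pairs whose geodesics pass through 2 — 5–6: 1; 6–3: 2/2; 6–0: 1; 6–1: 1; 6–4: 2/2.
All other pairs contribute 0.
Summing the contributions gives betweenness(2) = 5.

5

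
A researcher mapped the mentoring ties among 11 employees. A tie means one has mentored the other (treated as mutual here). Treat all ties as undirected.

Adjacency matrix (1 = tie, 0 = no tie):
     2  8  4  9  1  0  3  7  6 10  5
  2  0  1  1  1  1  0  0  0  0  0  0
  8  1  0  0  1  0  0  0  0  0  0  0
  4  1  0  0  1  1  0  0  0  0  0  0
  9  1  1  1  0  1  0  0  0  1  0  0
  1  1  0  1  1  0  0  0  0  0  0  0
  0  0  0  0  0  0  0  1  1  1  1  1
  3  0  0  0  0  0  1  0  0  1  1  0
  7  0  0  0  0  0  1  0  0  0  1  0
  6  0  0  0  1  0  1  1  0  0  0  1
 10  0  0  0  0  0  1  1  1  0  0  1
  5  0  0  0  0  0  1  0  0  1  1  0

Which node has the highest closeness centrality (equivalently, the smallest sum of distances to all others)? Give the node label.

Farness (sum of distances to all others) for each node — 0:19, 1:24, 2:23, 3:21, 4:24, 5:21, 6:16, 7:27, 8:25, 9:17, 10:25.
The smallest farness is 16, for 6, so 6 has the highest closeness.

6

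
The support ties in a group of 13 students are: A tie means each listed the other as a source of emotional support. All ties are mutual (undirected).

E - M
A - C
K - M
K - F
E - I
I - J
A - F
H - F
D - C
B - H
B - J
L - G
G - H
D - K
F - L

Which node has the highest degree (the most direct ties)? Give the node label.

F

Degrees — A:2, B:2, C:2, D:2, E:2, F:4, G:2, H:3, I:2, J:2, K:3, L:2, M:2.
The maximum is 4, attained only by F.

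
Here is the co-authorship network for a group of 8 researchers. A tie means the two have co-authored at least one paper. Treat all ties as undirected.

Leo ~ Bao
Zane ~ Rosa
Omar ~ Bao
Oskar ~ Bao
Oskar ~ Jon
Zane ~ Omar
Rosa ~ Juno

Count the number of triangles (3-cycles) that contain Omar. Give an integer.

0

Omar's neighbors are Bao and Zane, but none of them are tied to each other, so no triangle contains Omar.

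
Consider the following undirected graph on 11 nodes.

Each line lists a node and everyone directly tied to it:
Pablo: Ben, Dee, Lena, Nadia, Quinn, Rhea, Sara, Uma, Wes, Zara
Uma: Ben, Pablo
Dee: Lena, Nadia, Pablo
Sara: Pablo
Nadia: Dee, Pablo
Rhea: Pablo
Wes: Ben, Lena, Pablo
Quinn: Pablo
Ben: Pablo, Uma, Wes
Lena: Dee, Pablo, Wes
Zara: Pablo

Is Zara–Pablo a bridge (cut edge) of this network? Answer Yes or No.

Without the Zara–Pablo edge there is no alternate route between Zara and Pablo, so the network disconnects. It is a bridge.

Yes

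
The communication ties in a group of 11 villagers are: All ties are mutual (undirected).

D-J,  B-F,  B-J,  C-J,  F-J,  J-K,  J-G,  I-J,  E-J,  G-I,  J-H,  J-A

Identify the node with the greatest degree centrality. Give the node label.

Degrees — A:1, B:2, C:1, D:1, E:1, F:2, G:2, H:1, I:2, J:10, K:1.
The maximum is 10, attained only by J.

J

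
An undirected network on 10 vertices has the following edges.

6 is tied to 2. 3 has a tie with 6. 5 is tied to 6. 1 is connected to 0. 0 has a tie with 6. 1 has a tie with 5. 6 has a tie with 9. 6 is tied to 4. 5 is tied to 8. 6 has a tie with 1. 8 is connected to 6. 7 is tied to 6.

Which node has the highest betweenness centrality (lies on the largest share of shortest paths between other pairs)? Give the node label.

6

Unnormalized betweenness of each node: 0:0, 1:1/2, 2:0, 3:0, 4:0, 5:1/2, 6:32, 7:0, 8:0, 9:0.
6 has the largest value, 32, making it the main broker — the node through which the most shortest paths run.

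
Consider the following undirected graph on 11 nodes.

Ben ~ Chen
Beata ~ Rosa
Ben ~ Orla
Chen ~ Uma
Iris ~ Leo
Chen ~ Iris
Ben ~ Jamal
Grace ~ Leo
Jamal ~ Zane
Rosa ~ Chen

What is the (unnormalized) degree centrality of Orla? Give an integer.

Orla is directly tied to Ben. That is 1 neighbor, so the degree of Orla is 1.

1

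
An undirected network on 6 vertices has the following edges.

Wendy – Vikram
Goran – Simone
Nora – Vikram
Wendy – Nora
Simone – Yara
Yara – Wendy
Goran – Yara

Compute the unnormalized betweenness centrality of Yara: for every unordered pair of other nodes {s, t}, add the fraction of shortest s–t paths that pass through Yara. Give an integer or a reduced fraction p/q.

Pairs whose geodesics pass through Yara — Nora–Goran: 1; Nora–Simone: 1; Wendy–Goran: 1; Wendy–Simone: 1; Vikram–Goran: 1; Vikram–Simone: 1.
All other pairs contribute 0.
Summing the contributions gives betweenness(Yara) = 6.

6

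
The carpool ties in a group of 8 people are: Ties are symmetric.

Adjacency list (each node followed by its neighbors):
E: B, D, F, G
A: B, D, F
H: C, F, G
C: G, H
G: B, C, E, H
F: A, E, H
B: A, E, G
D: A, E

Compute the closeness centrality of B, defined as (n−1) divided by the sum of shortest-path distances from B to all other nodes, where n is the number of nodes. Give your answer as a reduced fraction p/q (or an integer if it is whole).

7/11

Distances from B: A:1, C:2, D:2, E:1, F:2, G:1, H:2. Sum = 11.
n = 8, so closeness = 7/11.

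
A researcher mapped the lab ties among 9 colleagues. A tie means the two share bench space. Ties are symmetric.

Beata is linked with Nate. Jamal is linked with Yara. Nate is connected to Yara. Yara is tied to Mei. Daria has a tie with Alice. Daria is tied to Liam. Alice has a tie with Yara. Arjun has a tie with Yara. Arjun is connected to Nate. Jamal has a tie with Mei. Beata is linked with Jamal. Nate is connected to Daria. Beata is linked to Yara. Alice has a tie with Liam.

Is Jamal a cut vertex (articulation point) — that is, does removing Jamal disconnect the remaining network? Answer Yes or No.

No

Even without Jamal, every remaining node can still reach every other (the residual graph is connected), so Jamal is not a cut vertex.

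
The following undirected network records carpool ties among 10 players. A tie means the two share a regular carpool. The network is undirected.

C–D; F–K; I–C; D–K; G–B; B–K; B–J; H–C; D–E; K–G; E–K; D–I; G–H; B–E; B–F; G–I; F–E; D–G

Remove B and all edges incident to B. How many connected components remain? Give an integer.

2

Without B, the remaining ties split the others into: {C, D, E, F, G, H, I, K}; {J}.
That's 2 separate components.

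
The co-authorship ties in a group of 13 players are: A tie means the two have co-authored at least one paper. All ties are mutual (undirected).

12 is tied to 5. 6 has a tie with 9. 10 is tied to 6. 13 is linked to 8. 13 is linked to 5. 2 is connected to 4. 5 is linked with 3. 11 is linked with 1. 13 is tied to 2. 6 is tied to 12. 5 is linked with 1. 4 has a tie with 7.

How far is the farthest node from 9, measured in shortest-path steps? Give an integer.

Distances from 9: 1:4, 2:5, 3:4, 4:6, 5:3, 6:1, 7:7, 8:5, 10:2, 11:5, 12:2, 13:4.
The largest is 7 (to 7), so the eccentricity of 9 is 7.

7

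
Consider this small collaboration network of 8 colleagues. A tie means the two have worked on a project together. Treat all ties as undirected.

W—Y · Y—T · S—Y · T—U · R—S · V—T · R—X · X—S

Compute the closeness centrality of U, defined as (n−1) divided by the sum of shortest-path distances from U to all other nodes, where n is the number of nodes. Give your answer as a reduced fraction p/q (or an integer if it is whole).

7/19

Distances from U: R:4, S:3, T:1, V:2, W:3, X:4, Y:2. Sum = 19.
n = 8, so closeness = 7/19.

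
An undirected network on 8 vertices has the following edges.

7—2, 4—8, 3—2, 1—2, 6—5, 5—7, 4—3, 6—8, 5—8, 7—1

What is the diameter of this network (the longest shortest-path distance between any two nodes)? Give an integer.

3

Eccentricity of each node (its greatest distance to any other): 1:3, 2:3, 3:3, 4:3, 5:3, 6:3, 7:3, 8:3.
The maximum eccentricity is 3, realized for instance by the pair 4–7 via 4 – 8 – 5 – 7. So the diameter is 3.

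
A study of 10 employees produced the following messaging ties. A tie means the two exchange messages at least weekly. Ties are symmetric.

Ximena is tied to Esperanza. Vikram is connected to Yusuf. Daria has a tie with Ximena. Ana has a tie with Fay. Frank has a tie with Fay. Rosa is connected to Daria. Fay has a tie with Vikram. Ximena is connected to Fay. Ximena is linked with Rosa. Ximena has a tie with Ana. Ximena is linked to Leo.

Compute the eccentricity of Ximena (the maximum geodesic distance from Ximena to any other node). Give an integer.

3

Distances from Ximena: Ana:1, Daria:1, Esperanza:1, Fay:1, Frank:2, Leo:1, Rosa:1, Vikram:2, Yusuf:3.
The largest is 3 (to Yusuf), so the eccentricity of Ximena is 3.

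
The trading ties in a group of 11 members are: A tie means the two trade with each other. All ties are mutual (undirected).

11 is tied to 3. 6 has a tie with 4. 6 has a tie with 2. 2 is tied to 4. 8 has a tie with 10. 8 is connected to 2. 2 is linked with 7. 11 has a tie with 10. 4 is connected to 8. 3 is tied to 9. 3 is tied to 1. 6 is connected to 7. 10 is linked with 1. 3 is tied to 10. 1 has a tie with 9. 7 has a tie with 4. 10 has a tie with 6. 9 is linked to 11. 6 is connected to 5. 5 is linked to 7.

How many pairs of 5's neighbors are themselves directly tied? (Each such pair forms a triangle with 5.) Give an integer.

5's neighbors: 6 and 7.
Neighbor pairs that are themselves tied: 5–6–7. Each forms one triangle with 5, for 1 in total.

1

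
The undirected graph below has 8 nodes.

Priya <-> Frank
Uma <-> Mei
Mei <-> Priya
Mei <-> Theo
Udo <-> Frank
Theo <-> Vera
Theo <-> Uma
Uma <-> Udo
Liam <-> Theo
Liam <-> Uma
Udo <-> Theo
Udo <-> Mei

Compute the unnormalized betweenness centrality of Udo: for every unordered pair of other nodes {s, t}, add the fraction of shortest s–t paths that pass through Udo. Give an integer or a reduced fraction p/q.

9/2

Pairs whose geodesics pass through Udo — Mei–Frank: 1/2; Theo–Frank: 1; Uma–Frank: 1; Frank–Liam: 2/2; Frank–Vera: 1.
All other pairs contribute 0.
Summing the contributions gives betweenness(Udo) = 9/2.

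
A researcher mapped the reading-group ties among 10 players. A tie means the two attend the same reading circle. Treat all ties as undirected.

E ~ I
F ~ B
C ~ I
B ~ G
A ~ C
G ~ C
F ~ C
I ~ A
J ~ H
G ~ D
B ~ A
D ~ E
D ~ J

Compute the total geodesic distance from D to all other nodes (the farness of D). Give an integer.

17

Distances from D: A:3, B:2, C:2, E:1, F:3, G:1, H:2, I:2, J:1.
Sum = 3 + 2 + 2 + 1 + 3 + 1 + 2 + 2 + 1 = 17.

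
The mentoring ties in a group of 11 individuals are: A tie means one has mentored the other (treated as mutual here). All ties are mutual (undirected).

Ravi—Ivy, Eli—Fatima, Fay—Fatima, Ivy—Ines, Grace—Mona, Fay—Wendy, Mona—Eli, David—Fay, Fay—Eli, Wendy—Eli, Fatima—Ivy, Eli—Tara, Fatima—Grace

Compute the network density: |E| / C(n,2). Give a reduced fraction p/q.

13/55

There are 13 edges and 11 nodes, so the maximum possible is C(11,2) = 55.
Density = 13/55.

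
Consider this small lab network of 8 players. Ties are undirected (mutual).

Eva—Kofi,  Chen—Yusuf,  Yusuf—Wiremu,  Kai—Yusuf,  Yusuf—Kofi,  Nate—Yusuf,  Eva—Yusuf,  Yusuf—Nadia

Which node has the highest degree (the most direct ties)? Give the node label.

Degrees — Chen:1, Eva:2, Kai:1, Kofi:2, Nadia:1, Nate:1, Wiremu:1, Yusuf:7.
The maximum is 7, attained only by Yusuf.

Yusuf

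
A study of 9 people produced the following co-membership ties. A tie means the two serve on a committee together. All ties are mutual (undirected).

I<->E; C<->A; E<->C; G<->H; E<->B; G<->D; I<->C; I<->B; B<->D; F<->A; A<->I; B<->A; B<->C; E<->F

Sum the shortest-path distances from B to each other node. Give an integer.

12

Distances from B: A:1, C:1, D:1, E:1, F:2, G:2, H:3, I:1.
Sum = 1 + 1 + 1 + 1 + 2 + 2 + 3 + 1 = 12.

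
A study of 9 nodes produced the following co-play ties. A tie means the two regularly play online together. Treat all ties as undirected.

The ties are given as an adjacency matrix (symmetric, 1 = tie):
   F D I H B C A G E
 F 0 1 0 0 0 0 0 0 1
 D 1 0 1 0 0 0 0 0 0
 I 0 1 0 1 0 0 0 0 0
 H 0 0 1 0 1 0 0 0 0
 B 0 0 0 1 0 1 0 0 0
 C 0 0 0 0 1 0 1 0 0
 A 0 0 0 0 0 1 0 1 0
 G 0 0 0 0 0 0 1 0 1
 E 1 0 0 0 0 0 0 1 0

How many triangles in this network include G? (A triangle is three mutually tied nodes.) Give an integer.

G's neighbors are A and E, but none of them are tied to each other, so no triangle contains G.

0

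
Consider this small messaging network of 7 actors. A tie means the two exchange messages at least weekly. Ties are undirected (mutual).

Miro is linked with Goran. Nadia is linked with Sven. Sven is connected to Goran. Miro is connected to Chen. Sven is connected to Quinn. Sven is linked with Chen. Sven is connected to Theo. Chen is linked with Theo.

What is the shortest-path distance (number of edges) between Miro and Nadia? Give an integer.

One shortest route is Miro – Goran – Sven – Nadia, which uses 3 edges, and at distance 2 from Miro we only reach {Sven, Theo}, which does not include Nadia. So d(Miro,Nadia) = 3.

3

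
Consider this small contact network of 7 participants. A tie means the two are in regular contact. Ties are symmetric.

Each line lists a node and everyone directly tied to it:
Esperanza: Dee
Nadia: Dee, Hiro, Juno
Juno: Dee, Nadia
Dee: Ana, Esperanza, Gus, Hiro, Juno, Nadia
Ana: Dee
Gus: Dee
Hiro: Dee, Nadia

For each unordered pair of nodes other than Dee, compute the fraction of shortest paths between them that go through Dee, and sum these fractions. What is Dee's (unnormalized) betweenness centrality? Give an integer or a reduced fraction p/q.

25/2

Pairs whose geodesics pass through Dee — Esperanza–Nadia: 1; Esperanza–Ana: 1; Esperanza–Gus: 1; Esperanza–Hiro: 1; Esperanza–Juno: 1; Nadia–Ana: 1; Nadia–Gus: 1; Ana–Gus: 1; Ana–Hiro: 1; Ana–Juno: 1; Gus–Hiro: 1; Gus–Juno: 1; Hiro–Juno: 1/2.
All other pairs contribute 0.
Summing the contributions gives betweenness(Dee) = 25/2.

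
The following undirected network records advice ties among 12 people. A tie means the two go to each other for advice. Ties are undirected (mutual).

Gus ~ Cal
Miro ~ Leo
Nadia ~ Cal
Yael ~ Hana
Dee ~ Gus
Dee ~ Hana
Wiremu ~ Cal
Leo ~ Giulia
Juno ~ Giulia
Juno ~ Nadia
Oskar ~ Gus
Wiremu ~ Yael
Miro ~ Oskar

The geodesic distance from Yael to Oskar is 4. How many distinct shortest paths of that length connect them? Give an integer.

2

The shortest distance is 4. The length-4 paths are: Yael–Hana–Dee–Gus–Oskar; Yael–Wiremu–Cal–Gus–Oskar.
That gives 2 distinct shortest paths.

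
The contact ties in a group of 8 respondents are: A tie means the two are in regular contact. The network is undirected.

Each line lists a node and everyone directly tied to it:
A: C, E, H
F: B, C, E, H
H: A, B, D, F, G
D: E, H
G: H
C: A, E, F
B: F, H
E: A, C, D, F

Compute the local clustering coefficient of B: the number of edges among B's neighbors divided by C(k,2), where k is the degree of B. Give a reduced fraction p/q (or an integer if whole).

B's neighbors: F and H (k = 2).
Possible neighbor pairs: C(2,2) = 1. Edges among them: F–H → e = 1.
Clustering(B) = 1/1.

1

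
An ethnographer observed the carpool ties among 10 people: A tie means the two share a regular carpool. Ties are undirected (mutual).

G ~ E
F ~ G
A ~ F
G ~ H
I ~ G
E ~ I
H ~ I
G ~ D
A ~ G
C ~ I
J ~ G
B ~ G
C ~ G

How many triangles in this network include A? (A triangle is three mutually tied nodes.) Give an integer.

1

A's neighbors: F and G.
Neighbor pairs that are themselves tied: A–F–G. Each forms one triangle with A, for 1 in total.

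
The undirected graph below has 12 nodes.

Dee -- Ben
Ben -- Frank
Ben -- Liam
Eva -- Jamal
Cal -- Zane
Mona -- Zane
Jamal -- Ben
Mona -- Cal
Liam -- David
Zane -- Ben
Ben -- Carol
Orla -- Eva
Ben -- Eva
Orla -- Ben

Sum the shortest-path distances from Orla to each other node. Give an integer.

Distances from Orla: Ben:1, Cal:3, Carol:2, David:3, Dee:2, Eva:1, Frank:2, Jamal:2, Liam:2, Mona:3, Zane:2.
Sum = 1 + 3 + 2 + 3 + 2 + 1 + 2 + 2 + 2 + 3 + 2 = 23.

23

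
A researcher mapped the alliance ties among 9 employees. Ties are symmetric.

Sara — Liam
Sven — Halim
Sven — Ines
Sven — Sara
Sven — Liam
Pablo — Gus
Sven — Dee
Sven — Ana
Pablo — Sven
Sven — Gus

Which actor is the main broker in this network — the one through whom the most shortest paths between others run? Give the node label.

Unnormalized betweenness of each node: Ana:0, Dee:0, Gus:0, Halim:0, Ines:0, Liam:0, Pablo:0, Sara:0, Sven:26.
Sven has the largest value, 26, making it the main broker — the node through which the most shortest paths run.

Sven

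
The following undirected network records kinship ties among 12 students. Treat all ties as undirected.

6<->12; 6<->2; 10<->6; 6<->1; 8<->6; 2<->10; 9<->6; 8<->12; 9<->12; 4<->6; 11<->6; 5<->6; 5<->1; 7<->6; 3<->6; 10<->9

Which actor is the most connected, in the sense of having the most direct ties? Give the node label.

6

Degrees — 1:2, 2:2, 3:1, 4:1, 5:2, 6:11, 7:1, 8:2, 9:3, 10:3, 11:1, 12:3.
The maximum is 11, attained only by 6.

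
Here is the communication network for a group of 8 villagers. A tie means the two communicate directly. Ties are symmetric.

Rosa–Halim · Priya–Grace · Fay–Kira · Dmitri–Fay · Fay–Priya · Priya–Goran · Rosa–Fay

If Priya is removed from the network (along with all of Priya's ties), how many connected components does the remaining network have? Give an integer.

3

Without Priya, the remaining ties split the others into: {Dmitri, Fay, Halim, Kira, Rosa}; {Grace}; {Goran}.
That's 3 separate components.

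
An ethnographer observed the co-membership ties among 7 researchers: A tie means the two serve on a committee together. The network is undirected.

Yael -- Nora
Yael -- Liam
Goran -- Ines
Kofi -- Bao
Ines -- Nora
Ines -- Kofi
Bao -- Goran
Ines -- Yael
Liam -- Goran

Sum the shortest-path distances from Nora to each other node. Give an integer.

Distances from Nora: Bao:3, Goran:2, Ines:1, Kofi:2, Liam:2, Yael:1.
Sum = 3 + 2 + 1 + 2 + 2 + 1 = 11.

11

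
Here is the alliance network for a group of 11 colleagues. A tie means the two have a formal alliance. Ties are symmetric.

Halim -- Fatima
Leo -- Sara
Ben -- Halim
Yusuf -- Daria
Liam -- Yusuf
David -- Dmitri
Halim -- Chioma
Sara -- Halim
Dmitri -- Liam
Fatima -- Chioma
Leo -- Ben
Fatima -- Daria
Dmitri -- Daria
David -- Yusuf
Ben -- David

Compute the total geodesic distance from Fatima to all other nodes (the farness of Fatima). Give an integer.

Distances from Fatima: Ben:2, Chioma:1, Daria:1, David:3, Dmitri:2, Halim:1, Leo:3, Liam:3, Sara:2, Yusuf:2.
Sum = 2 + 1 + 1 + 3 + 2 + 1 + 3 + 3 + 2 + 2 = 20.

20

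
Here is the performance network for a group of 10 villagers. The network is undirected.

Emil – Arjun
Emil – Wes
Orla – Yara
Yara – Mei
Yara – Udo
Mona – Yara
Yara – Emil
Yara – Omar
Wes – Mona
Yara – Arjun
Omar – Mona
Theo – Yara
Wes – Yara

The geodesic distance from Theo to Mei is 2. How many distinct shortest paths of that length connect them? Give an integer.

1

The shortest distance is 2, and the only length-2 path is Theo–Yara–Mei. So there is exactly 1 shortest path.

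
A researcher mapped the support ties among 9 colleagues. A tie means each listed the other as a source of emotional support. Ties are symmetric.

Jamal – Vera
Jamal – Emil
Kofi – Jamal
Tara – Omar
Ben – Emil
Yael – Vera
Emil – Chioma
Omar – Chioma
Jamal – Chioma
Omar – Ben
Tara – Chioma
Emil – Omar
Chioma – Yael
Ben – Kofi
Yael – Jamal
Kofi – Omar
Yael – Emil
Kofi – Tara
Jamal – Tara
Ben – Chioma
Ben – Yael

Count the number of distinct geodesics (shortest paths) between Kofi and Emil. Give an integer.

3

The shortest distance is 2. The length-2 paths are: Kofi–Jamal–Emil; Kofi–Ben–Emil; Kofi–Omar–Emil.
That gives 3 distinct shortest paths.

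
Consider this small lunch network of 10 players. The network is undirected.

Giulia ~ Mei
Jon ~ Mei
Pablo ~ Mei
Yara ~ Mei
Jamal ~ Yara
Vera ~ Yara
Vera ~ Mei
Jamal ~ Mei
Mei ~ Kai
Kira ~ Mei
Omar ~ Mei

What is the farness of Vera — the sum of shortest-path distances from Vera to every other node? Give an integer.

16

Distances from Vera: Giulia:2, Jamal:2, Jon:2, Kai:2, Kira:2, Mei:1, Omar:2, Pablo:2, Yara:1.
Sum = 2 + 2 + 2 + 2 + 2 + 1 + 2 + 2 + 1 = 16.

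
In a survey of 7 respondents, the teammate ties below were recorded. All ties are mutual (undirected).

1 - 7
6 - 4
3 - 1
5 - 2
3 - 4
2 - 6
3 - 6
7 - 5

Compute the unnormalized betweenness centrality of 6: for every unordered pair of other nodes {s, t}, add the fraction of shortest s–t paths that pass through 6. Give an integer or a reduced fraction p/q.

4

Pairs whose geodesics pass through 6 — 2–1: 1/2; 2–3: 1; 2–4: 1; 5–3: 1/2; 5–4: 1.
All other pairs contribute 0.
Summing the contributions gives betweenness(6) = 4.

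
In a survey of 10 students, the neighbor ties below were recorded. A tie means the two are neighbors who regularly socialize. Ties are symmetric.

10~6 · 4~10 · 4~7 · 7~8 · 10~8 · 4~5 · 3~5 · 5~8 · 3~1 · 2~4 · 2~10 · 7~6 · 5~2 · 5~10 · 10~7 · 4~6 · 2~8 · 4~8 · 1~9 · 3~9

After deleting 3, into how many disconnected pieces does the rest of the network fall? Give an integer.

2

Without 3, the remaining ties split the others into: {1, 9}; {2, 4, 5, 6, 7, 8, 10}.
That's 2 separate components.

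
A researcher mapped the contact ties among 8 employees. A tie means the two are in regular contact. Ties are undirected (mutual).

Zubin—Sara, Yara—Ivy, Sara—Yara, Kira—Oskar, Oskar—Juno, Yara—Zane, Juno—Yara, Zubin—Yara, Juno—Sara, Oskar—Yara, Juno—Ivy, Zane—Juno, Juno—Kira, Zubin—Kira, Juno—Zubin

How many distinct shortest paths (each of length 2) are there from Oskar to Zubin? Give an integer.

The shortest distance is 2. The length-2 paths are: Oskar–Juno–Zubin; Oskar–Kira–Zubin; Oskar–Yara–Zubin.
That gives 3 distinct shortest paths.

3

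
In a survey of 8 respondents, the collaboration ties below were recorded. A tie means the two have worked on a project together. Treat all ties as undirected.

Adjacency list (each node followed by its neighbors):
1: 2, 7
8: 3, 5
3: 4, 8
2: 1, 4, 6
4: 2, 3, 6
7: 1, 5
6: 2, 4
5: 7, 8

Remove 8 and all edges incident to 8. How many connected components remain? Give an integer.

8's neighbors (3 and 5) remain reachable from one another through other ties, so the rest of the network stays in one piece.

1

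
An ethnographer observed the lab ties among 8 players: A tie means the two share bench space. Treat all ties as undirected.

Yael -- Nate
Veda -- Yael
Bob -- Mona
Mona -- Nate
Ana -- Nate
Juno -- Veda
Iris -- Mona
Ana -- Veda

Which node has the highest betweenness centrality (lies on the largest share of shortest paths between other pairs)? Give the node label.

Nate

Unnormalized betweenness of each node: Ana:4, Bob:0, Iris:0, Juno:0, Mona:11, Nate:25/2, Veda:13/2, Yael:4.
Nate has the largest value, 25/2, making it the main broker — the node through which the most shortest paths run.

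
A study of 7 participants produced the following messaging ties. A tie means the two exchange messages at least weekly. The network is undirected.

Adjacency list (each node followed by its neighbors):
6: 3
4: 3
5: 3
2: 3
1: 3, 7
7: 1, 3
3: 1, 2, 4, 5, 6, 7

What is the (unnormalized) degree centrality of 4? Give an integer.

4 is directly tied to 3. That is 1 neighbor, so the degree of 4 is 1.

1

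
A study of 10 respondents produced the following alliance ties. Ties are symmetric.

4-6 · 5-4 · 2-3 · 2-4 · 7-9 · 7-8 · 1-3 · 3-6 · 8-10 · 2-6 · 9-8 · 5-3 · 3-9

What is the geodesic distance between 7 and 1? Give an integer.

3

One shortest route is 7 – 9 – 3 – 1, which uses 3 edges, and at distance 2 from 7 we only reach {3, 10}, which does not include 1. So d(7,1) = 3.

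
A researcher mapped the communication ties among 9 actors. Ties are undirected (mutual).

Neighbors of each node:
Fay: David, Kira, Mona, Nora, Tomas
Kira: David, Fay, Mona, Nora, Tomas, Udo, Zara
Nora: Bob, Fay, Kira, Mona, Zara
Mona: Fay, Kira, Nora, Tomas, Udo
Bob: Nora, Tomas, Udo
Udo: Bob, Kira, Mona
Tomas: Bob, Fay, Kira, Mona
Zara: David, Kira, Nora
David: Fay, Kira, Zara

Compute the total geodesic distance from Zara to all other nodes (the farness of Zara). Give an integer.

Distances from Zara: Bob:2, David:1, Fay:2, Kira:1, Mona:2, Nora:1, Tomas:2, Udo:2.
Sum = 2 + 1 + 2 + 1 + 2 + 1 + 2 + 2 = 13.

13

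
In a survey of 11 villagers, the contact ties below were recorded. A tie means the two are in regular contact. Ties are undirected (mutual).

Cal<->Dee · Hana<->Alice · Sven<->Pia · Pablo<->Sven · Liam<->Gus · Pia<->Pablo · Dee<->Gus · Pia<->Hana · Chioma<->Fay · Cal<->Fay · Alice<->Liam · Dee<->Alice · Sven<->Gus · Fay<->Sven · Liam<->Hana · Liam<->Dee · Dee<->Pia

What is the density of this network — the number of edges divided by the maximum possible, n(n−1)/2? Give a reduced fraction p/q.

17/55

There are 17 edges and 11 nodes, so the maximum possible is C(11,2) = 55.
Density = 17/55.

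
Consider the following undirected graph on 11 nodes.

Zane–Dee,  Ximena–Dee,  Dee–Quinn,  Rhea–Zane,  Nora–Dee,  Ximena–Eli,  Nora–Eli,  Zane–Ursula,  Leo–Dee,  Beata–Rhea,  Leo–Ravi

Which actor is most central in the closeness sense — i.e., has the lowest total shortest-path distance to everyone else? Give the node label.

Dee

Farness (sum of distances to all others) for each node — Beata:35, Dee:16, Eli:30, Leo:23, Nora:23, Quinn:25, Ravi:32, Rhea:26, Ursula:28, Ximena:23, Zane:19.
The smallest farness is 16, for Dee, so Dee has the highest closeness.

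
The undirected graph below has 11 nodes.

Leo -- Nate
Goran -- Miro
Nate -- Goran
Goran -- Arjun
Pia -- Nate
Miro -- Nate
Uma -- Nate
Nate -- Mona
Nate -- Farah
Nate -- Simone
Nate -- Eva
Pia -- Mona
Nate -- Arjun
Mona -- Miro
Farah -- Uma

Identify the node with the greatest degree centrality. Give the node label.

Nate

Degrees — Arjun:2, Eva:1, Farah:2, Goran:3, Leo:1, Miro:3, Mona:3, Nate:10, Pia:2, Simone:1, Uma:2.
The maximum is 10, attained only by Nate.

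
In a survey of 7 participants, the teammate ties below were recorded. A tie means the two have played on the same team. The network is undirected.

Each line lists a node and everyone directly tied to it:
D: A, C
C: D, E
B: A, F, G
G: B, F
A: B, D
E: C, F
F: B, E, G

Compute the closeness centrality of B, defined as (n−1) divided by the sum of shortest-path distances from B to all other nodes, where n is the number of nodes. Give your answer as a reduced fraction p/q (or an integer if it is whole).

Distances from B: A:1, C:3, D:2, E:2, F:1, G:1. Sum = 10.
n = 7, so closeness = 6/10 = 3/5.

3/5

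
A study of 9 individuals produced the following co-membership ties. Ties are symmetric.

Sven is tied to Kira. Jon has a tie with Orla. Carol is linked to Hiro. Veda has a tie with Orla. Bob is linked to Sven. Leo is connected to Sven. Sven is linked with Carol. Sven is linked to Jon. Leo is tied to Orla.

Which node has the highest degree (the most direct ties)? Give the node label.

Degrees — Bob:1, Carol:2, Hiro:1, Jon:2, Kira:1, Leo:2, Orla:3, Sven:5, Veda:1.
The maximum is 5, attained only by Sven.

Sven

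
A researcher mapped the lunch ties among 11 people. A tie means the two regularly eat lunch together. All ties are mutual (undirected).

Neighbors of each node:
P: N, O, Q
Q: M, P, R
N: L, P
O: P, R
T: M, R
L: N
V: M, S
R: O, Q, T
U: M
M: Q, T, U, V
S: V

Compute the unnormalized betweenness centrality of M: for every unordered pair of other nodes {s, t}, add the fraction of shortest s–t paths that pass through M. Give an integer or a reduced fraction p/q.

49/2

Pairs whose geodesics pass through M — U–Q: 1; U–P: 1; U–O: 3/3; U–L: 1; U–T: 1; U–V: 1; U–R: 2/2; U–N: 1; U–S: 1; Q–T: 1/2; Q–V: 1; Q–S: 1; P–T: 1/3; P–V: 1 … (+13 more pairs).
All other pairs contribute 0.
Summing the contributions gives betweenness(M) = 49/2.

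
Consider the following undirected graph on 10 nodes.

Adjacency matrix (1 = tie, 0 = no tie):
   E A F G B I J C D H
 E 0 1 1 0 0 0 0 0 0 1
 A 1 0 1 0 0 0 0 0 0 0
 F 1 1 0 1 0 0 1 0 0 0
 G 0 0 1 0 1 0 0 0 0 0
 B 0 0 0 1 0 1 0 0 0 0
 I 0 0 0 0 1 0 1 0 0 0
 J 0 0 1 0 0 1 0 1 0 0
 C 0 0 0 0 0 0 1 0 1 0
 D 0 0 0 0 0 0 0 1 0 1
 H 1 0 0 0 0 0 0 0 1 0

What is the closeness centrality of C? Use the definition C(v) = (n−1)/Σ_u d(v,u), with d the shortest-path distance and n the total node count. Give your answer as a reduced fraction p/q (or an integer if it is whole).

Distances from C: A:3, B:3, D:1, E:3, F:2, G:3, H:2, I:2, J:1. Sum = 20.
n = 10, so closeness = 9/20.

9/20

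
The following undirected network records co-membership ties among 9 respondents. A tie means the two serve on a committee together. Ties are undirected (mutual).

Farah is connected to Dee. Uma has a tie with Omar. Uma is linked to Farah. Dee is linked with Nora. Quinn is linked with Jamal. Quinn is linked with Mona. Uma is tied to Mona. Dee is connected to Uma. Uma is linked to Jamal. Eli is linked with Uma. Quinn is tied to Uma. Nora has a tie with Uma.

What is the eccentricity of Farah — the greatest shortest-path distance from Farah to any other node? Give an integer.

2

Distances from Farah: Dee:1, Eli:2, Jamal:2, Mona:2, Nora:2, Omar:2, Quinn:2, Uma:1.
The largest is 2 (to Nora, Omar, Mona, Quinn, Jamal, and Eli), so the eccentricity of Farah is 2.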